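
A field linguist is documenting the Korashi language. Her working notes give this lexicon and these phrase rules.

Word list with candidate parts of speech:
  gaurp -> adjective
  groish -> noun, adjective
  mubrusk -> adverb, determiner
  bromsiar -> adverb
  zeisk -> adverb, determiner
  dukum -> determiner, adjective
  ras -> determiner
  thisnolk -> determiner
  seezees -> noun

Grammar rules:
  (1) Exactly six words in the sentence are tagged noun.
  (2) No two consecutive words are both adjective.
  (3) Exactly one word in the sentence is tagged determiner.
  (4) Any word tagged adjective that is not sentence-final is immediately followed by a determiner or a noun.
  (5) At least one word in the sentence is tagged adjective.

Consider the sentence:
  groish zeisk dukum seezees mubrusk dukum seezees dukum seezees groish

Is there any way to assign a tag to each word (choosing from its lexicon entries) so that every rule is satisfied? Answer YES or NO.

NO

Candidates per position — 1:groish {noun,adjective}; 2:zeisk {adverb,determiner}; 3:dukum {determiner,adjective}; 4:seezees {noun}; 5:mubrusk {adverb,determiner}; 6:dukum {determiner,adjective}; 7:seezees {noun}; 8:dukum {determiner,adjective}; 9:seezees {noun}; 10:groish {noun,adjective}.
Rule 1 cannot be satisfied by any choice of tags from the lexicon.
So there is no consistent tagging.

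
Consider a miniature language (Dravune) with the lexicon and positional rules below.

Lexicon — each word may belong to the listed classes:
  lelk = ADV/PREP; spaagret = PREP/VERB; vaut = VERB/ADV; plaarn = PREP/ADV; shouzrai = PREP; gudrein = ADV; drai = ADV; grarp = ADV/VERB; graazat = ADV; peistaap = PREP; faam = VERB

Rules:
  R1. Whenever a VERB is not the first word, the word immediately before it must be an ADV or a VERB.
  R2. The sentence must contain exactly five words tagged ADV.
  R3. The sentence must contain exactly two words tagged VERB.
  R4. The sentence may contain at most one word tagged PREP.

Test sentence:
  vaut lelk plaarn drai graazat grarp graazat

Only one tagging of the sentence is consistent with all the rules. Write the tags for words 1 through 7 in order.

VERB ADV ADV ADV ADV VERB ADV

Candidates per position — 1:vaut {VERB,ADV}; 2:lelk {ADV,PREP}; 3:plaarn {PREP,ADV}; 4:drai {ADV}; 5:graazat {ADV}; 6:grarp {ADV,VERB}; 7:graazat {ADV}.
Position 1: tagging it ADV would leave rule 3 unsatisfiable, so it must be VERB.
Position 6: tagging it ADV would leave rule 3 unsatisfiable, so it must be VERB.
Position 2: tagging it PREP would leave rule 2 unsatisfiable, so it must be ADV.
Position 3: tagging it PREP would leave rule 2 unsatisfiable, so it must be ADV.
So the tagging must be: VERB ADV ADV ADV ADV VERB ADV.
Rule-by-rule: rule 1 holds; rule 2 holds; rule 3 holds; rule 4 holds.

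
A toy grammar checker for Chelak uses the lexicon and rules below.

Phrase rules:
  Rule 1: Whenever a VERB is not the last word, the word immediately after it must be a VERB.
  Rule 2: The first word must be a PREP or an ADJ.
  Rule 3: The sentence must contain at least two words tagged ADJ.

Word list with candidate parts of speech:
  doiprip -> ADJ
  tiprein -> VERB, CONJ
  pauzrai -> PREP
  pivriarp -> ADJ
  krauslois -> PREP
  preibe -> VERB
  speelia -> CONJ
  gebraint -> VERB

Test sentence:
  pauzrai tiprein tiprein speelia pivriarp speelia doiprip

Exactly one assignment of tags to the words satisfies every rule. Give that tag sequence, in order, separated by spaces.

Candidates per position — 1:pauzrai {PREP}; 2:tiprein {VERB,CONJ}; 3:tiprein {VERB,CONJ}; 4:speelia {CONJ}; 5:pivriarp {ADJ}; 6:speelia {CONJ}; 7:doiprip {ADJ}.
Position 2: tagging it VERB would leave rule 1 unsatisfiable, so it must be CONJ.
Position 3: tagging it VERB would leave rule 1 unsatisfiable, so it must be CONJ.
That leaves exactly one tagging: PREP CONJ CONJ CONJ ADJ CONJ ADJ.
Check: rule 1 ok; rule 2 ok; rule 3 ok.

PREP CONJ CONJ CONJ ADJ CONJ ADJ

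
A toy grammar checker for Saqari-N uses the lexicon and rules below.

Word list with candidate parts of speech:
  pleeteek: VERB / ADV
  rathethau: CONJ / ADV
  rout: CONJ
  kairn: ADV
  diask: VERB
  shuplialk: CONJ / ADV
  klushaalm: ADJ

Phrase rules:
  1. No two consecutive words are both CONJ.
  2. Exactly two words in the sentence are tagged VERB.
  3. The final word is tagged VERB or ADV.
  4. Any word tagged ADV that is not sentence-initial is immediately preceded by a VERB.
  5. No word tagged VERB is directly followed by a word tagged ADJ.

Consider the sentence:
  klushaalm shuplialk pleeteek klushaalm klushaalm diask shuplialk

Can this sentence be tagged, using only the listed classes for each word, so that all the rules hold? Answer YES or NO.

NO

Candidates per position — 1:klushaalm {ADJ}; 2:shuplialk {CONJ,ADV}; 3:pleeteek {VERB,ADV}; 4:klushaalm {ADJ}; 5:klushaalm {ADJ}; 6:diask {VERB}; 7:shuplialk {CONJ,ADV}.
Every candidate sequence violates at least one rule; no consistent tagging exists.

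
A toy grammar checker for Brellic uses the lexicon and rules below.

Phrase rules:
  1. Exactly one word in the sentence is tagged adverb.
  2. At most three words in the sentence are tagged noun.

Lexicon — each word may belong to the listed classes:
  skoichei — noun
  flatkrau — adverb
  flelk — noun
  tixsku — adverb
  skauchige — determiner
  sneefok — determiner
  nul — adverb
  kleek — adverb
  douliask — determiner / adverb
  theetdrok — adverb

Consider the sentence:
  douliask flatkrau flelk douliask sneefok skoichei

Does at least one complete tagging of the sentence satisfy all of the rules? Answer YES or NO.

Candidates per position — 1:douliask {determiner,adverb}; 2:flatkrau {adverb}; 3:flelk {noun}; 4:douliask {determiner,adverb}; 5:sneefok {determiner}; 6:skoichei {noun}.
One satisfying assignment: determiner adverb noun determiner determiner noun.
Rule-by-rule: rule 1 satisfied; rule 2 satisfied.

YES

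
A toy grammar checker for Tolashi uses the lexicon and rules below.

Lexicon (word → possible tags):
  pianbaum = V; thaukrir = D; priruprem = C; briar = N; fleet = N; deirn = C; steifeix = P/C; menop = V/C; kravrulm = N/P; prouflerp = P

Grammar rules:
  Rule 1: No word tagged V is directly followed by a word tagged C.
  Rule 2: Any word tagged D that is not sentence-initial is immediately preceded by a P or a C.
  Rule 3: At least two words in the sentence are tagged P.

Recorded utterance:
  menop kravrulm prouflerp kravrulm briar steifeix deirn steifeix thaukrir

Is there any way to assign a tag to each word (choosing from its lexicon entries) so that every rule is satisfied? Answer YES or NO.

YES

Candidates per position — 1:menop {V,C}; 2:kravrulm {N,P}; 3:prouflerp {P}; 4:kravrulm {N,P}; 5:briar {N}; 6:steifeix {P,C}; 7:deirn {C}; 8:steifeix {P,C}; 9:thaukrir {D}.
One satisfying assignment: V N P P N P C P D.
Checking: rule 1 ✓; rule 2 ✓; rule 3 ✓.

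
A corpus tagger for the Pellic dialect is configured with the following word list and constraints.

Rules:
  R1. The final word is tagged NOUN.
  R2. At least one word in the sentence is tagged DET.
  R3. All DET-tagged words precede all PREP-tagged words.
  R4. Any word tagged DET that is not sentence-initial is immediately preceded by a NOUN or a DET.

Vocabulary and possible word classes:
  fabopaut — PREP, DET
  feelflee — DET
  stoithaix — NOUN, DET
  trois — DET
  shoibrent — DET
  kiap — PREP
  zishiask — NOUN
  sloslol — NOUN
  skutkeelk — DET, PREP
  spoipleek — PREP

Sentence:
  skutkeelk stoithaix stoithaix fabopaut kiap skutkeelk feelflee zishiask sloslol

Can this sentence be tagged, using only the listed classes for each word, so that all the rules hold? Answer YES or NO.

NO

Candidates per position — 1:skutkeelk {DET,PREP}; 2:stoithaix {NOUN,DET}; 3:stoithaix {NOUN,DET}; 4:fabopaut {PREP,DET}; 5:kiap {PREP}; 6:skutkeelk {DET,PREP}; 7:feelflee {DET}; 8:zishiask {NOUN}; 9:sloslol {NOUN}.
Rule 3 cannot be satisfied by any choice of tags from the lexicon.
So there is no consistent tagging.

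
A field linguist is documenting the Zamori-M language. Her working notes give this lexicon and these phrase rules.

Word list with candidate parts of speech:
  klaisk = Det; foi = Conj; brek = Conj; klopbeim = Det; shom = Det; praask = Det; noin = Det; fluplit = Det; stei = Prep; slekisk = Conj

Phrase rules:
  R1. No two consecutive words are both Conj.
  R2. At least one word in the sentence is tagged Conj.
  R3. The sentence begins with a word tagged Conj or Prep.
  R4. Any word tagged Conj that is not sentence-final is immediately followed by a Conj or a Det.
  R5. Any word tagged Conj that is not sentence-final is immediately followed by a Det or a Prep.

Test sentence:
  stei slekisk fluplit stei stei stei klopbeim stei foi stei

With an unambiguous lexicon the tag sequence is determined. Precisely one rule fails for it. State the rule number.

Fixed tagging: Prep Conj Det Prep Prep Prep Det Prep Conj Prep.
Rule check: R1 pass, R2 pass, R3 pass, R4 fail, R5 pass.
Only rule 4 fails.

4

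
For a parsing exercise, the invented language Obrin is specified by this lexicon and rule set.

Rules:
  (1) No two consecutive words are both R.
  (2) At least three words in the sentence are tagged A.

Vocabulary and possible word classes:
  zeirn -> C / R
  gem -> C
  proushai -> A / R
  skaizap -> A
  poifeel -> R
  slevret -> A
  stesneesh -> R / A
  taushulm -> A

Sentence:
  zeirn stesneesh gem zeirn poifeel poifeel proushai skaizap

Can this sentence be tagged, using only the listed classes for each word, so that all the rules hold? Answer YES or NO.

NO

Candidates per position — 1:zeirn {C,R}; 2:stesneesh {R,A}; 3:gem {C}; 4:zeirn {C,R}; 5:poifeel {R}; 6:poifeel {R}; 7:proushai {A,R}; 8:skaizap {A}.
Rule 1 cannot be satisfied by any choice of tags from the lexicon.
So there is no consistent tagging.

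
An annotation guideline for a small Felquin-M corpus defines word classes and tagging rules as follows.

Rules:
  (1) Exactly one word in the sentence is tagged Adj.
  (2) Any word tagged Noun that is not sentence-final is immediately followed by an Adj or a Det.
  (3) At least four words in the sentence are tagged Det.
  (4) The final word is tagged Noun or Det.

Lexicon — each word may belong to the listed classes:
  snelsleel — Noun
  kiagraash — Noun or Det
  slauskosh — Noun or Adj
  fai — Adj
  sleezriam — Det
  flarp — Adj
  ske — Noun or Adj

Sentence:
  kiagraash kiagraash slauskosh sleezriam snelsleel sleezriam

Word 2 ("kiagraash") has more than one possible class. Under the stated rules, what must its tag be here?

Candidates per position — 1:kiagraash {Noun,Det}; 2:kiagraash {Noun,Det}; 3:slauskosh {Noun,Adj}; 4:sleezriam {Det}; 5:snelsleel {Noun}; 6:sleezriam {Det}.
Position 1: tagging it Noun would leave rule 3 unsatisfiable, so it must be Det.
Position 2: tagging it Noun would leave rule 3 unsatisfiable, so it must be Det.
Position 3: tagging it Noun would leave rule 1 unsatisfiable, so it must be Adj.
The unique satisfying tagging is: Det Det Adj Det Noun Det.
Checking: rule 1 holds; rule 2 holds; rule 3 holds; rule 4 holds.

Det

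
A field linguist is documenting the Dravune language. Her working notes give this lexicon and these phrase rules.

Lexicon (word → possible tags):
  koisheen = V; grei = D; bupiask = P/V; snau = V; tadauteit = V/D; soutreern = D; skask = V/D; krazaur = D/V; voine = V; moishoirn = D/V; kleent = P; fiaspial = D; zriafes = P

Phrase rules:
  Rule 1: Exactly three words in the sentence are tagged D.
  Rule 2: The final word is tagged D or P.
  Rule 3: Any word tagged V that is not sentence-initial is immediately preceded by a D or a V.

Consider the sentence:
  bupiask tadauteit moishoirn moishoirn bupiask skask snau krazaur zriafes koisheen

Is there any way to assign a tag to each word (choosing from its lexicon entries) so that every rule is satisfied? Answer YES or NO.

Candidates per position — 1:bupiask {P,V}; 2:tadauteit {V,D}; 3:moishoirn {D,V}; 4:moishoirn {D,V}; 5:bupiask {P,V}; 6:skask {V,D}; 7:snau {V}; 8:krazaur {D,V}; 9:zriafes {P}; 10:koisheen {V}.
Rule 2 cannot be satisfied by any choice of tags from the lexicon.
So there is no consistent tagging.

NO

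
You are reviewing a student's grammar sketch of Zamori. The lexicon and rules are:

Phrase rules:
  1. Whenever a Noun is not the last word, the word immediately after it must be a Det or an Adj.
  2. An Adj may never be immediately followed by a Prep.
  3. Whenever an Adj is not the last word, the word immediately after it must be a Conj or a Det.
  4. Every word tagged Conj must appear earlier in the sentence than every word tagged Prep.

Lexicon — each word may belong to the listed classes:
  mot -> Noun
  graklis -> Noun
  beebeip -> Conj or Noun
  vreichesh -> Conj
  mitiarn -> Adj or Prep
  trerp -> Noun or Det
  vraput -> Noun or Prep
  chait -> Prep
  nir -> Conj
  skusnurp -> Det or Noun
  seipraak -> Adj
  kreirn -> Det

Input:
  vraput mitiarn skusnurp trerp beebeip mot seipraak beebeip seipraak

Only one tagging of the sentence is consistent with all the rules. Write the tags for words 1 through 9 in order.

Noun Adj Det Det Conj Noun Adj Conj Adj

Candidates per position — 1:vraput {Noun,Prep}; 2:mitiarn {Adj,Prep}; 3:skusnurp {Det,Noun}; 4:trerp {Noun,Det}; 5:beebeip {Conj,Noun}; 6:mot {Noun}; 7:seipraak {Adj}; 8:beebeip {Conj,Noun}; 9:seipraak {Adj}.
Word 4 cannot be Noun — rule 1 would then fail for every completion. It is Det.
Word 5 cannot be Noun — rule 1 would then fail for every completion. It is Conj.
Word 8 cannot be Noun — rule 3 would then fail for every completion. It is Conj.
Word 1 cannot be Prep — rule 4 would then fail for every completion. It is Noun.
Word 2 cannot be Prep — rule 1 would then fail for every completion. It is Adj.
Word 3 cannot be Noun — rule 3 would then fail for every completion. It is Det.
The only consistent sequence is: Noun Adj Det Det Conj Noun Adj Conj Adj.
Rule-by-rule: rule 1 ok; rule 2 ok; rule 3 ok; rule 4 ok.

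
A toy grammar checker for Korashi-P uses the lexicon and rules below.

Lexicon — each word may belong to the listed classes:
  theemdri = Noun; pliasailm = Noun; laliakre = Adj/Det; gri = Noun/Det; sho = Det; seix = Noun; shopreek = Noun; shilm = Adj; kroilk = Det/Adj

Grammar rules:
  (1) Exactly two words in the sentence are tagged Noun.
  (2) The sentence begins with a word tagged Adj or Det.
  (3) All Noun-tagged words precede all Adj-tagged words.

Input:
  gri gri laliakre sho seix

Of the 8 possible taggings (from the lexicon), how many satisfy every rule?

1

Candidates per position — 1:gri {Noun,Det}; 2:gri {Noun,Det}; 3:laliakre {Adj,Det}; 4:sho {Det}; 5:seix {Noun}.
There are 8 candidate sequences in total.
The sequences that satisfy every rule: Det Noun Det Det Noun.
Count = 1.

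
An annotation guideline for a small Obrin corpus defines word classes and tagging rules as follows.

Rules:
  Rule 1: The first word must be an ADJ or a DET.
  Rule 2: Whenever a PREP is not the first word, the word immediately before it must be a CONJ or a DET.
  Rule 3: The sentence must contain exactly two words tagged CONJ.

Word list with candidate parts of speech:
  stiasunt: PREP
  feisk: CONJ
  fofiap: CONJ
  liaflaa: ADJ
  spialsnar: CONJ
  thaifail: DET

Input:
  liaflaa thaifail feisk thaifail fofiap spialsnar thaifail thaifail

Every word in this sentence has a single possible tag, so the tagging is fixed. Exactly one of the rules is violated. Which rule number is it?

Fixed tagging: ADJ DET CONJ DET CONJ CONJ DET DET.
Applying the rules: R1 pass, R2 pass, R3 fail.
Only rule 3 fails.

3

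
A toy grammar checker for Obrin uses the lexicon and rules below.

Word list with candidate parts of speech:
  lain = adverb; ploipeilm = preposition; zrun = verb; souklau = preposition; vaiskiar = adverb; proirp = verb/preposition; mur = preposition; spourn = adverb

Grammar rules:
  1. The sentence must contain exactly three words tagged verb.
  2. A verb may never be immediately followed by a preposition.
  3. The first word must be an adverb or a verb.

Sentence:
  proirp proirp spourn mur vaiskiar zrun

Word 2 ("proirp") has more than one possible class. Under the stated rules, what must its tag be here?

verb

Candidates per position — 1:proirp {verb,preposition}; 2:proirp {verb,preposition}; 3:spourn {adverb}; 4:mur {preposition}; 5:vaiskiar {adverb}; 6:zrun {verb}.
Word 1 cannot be preposition — rule 1 would then fail for every completion. It is verb.
Word 2 cannot be preposition — rule 1 would then fail for every completion. It is verb.
The only consistent sequence is: verb verb adverb preposition adverb verb.
Check: rule 1 ✓; rule 2 ✓; rule 3 ✓.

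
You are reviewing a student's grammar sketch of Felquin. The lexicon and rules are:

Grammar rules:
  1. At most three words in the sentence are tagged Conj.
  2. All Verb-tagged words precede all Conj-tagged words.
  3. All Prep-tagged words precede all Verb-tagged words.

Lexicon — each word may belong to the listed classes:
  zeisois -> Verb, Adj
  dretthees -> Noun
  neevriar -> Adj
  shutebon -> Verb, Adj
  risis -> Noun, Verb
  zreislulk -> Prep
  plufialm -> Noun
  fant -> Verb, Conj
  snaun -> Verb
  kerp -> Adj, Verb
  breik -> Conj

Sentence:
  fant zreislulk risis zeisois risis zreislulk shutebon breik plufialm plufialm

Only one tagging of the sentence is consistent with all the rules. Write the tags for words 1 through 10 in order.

Candidates per position — 1:fant {Verb,Conj}; 2:zreislulk {Prep}; 3:risis {Noun,Verb}; 4:zeisois {Verb,Adj}; 5:risis {Noun,Verb}; 6:zreislulk {Prep}; 7:shutebon {Verb,Adj}; 8:breik {Conj}; 9:plufialm {Noun}; 10:plufialm {Noun}.
Position 1: tagging it Verb would leave rule 3 unsatisfiable, so it must be Conj.
Position 3: tagging it Verb would leave rule 2 unsatisfiable, so it must be Noun.
Position 4: tagging it Verb would leave rule 2 unsatisfiable, so it must be Adj.
Position 5: tagging it Verb would leave rule 2 unsatisfiable, so it must be Noun.
Position 7: tagging it Verb would leave rule 2 unsatisfiable, so it must be Adj.
The only consistent sequence is: Conj Prep Noun Adj Noun Prep Adj Conj Noun Noun.
Checking: rule 1 ok; rule 2 ok; rule 3 ok.

Conj Prep Noun Adj Noun Prep Adj Conj Noun Noun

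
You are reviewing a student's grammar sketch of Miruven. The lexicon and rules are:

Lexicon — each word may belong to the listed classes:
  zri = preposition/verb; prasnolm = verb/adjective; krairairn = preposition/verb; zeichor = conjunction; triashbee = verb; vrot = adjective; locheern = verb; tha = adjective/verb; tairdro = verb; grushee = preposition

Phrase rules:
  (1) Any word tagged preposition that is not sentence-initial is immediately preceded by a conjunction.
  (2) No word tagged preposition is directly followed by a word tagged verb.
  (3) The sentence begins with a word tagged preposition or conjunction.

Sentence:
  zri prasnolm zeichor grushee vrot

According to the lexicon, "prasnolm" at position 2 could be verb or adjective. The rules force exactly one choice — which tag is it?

adjective

Candidates per position — 1:zri {preposition,verb}; 2:prasnolm {verb,adjective}; 3:zeichor {conjunction}; 4:grushee {preposition}; 5:vrot {adjective}.
If word 1 were verb, no tagging could satisfy rule 3; so word 1 is preposition.
If word 2 were verb, no tagging could satisfy rule 2; so word 2 is adjective.
The unique satisfying tagging is: preposition adjective conjunction preposition adjective.
Verifying each rule — rule 1 ✓; rule 2 ✓; rule 3 ✓.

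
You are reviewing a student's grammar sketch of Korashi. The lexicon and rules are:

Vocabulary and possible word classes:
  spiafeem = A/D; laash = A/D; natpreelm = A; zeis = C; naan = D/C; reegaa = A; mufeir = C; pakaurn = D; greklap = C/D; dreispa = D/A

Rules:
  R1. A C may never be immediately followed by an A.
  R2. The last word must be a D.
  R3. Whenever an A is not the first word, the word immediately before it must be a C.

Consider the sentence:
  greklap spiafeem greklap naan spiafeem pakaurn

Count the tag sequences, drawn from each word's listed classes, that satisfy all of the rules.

Candidates per position — 1:greklap {C,D}; 2:spiafeem {A,D}; 3:greklap {C,D}; 4:naan {D,C}; 5:spiafeem {A,D}; 6:pakaurn {D}.
There are 32 candidate sequences in total.
Checking each against the rules leaves 8 sequences.
Count = 8.

8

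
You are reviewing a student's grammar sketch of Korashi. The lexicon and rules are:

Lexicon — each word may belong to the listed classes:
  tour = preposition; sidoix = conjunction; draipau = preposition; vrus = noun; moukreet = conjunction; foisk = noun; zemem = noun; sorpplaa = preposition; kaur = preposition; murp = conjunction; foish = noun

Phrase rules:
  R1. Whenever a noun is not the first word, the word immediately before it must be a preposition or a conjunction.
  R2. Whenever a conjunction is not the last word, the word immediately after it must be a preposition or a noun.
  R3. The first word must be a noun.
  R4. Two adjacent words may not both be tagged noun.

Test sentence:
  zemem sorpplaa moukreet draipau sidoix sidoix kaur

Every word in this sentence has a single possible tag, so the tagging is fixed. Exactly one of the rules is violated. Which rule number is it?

2

Fixed tagging: noun preposition conjunction preposition conjunction conjunction preposition.
Rule check: R1 pass, R2 fail, R3 pass, R4 pass.
Only rule 2 fails.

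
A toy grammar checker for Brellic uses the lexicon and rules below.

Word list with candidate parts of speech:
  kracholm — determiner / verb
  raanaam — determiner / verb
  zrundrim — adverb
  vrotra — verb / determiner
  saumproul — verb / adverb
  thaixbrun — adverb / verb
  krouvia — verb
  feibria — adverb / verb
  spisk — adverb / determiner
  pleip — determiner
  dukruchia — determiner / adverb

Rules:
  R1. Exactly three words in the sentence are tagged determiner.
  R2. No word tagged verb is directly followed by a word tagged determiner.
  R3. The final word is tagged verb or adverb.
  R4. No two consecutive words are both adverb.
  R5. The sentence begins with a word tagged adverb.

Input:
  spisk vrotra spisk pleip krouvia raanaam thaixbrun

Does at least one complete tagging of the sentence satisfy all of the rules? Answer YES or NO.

Candidates per position — 1:spisk {adverb,determiner}; 2:vrotra {verb,determiner}; 3:spisk {adverb,determiner}; 4:pleip {determiner}; 5:krouvia {verb}; 6:raanaam {determiner,verb}; 7:thaixbrun {adverb,verb}.
One satisfying assignment: adverb determiner determiner determiner verb verb verb.
Verifying each rule — rule 1 ok; rule 2 ok; rule 3 ok; rule 4 ok; rule 5 ok.

YES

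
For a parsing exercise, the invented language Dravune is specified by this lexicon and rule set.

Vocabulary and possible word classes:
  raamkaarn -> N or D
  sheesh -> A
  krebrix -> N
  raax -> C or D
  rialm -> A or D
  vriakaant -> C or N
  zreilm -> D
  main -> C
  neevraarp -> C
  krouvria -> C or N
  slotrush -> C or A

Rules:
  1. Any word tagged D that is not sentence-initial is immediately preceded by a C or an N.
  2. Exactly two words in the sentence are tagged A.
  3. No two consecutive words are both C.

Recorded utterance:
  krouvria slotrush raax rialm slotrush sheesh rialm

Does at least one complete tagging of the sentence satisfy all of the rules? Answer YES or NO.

Candidates per position — 1:krouvria {C,N}; 2:slotrush {C,A}; 3:raax {C,D}; 4:rialm {A,D}; 5:slotrush {C,A}; 6:sheesh {A}; 7:rialm {A,D}.
Every candidate sequence violates at least one rule; no consistent tagging exists.

NO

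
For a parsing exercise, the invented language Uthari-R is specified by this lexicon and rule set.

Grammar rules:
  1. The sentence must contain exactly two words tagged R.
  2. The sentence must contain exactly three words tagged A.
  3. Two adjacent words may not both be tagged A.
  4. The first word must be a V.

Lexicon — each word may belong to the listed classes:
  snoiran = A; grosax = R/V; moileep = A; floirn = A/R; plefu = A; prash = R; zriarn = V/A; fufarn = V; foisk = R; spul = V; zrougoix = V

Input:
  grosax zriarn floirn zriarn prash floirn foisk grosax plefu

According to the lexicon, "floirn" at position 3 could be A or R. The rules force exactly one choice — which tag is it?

Candidates per position — 1:grosax {R,V}; 2:zriarn {V,A}; 3:floirn {A,R}; 4:zriarn {V,A}; 5:prash {R}; 6:floirn {A,R}; 7:foisk {R}; 8:grosax {R,V}; 9:plefu {A}.
At position 1, choosing R makes rule 1 impossible to satisfy; hence V.
At position 3, choosing R makes rule 1 impossible to satisfy; hence A.
At position 4, choosing A makes rule 3 impossible to satisfy; hence V.
At position 6, choosing R makes rule 1 impossible to satisfy; hence A.
At position 8, choosing R makes rule 1 impossible to satisfy; hence V.
At position 2, choosing A makes rule 2 impossible to satisfy; hence V.
So the tagging must be: V V A V R A R V A.
Verifying each rule — rule 1 satisfied; rule 2 satisfied; rule 3 satisfied; rule 4 satisfied.

A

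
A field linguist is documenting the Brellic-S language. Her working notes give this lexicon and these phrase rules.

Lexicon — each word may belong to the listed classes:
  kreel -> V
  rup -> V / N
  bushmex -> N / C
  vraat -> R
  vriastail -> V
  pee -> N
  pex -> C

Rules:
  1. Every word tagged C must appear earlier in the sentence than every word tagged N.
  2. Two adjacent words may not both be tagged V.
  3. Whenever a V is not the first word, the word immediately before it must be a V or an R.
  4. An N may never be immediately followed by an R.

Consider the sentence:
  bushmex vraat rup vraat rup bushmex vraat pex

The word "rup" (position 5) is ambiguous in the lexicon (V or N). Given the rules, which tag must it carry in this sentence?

V

Candidates per position — 1:bushmex {N,C}; 2:vraat {R}; 3:rup {V,N}; 4:vraat {R}; 5:rup {V,N}; 6:bushmex {N,C}; 7:vraat {R}; 8:pex {C}.
If word 1 were N, no tagging could satisfy rule 1; so word 1 is C.
If word 3 were N, no tagging could satisfy rule 1; so word 3 is V.
If word 5 were N, no tagging could satisfy rule 1; so word 5 is V.
If word 6 were N, no tagging could satisfy rule 1; so word 6 is C.
So the tagging must be: C R V R V C R C.
Checking: rule 1 satisfied; rule 2 satisfied; rule 3 satisfied; rule 4 satisfied.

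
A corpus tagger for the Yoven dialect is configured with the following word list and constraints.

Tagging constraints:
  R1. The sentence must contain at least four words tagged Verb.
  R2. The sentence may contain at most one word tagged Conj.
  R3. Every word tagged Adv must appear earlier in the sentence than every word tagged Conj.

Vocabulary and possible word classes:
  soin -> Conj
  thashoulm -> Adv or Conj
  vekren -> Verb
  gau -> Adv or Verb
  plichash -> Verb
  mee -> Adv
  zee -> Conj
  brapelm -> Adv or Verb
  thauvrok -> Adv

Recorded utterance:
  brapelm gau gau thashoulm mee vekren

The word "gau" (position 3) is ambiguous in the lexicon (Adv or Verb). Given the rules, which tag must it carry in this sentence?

Verb

Candidates per position — 1:brapelm {Adv,Verb}; 2:gau {Adv,Verb}; 3:gau {Adv,Verb}; 4:thashoulm {Adv,Conj}; 5:mee {Adv}; 6:vekren {Verb}.
At position 1, choosing Adv makes rule 1 impossible to satisfy; hence Verb.
At position 2, choosing Adv makes rule 1 impossible to satisfy; hence Verb.
At position 3, choosing Adv makes rule 1 impossible to satisfy; hence Verb.
At position 4, choosing Conj makes rule 3 impossible to satisfy; hence Adv.
That leaves exactly one tagging: Verb Verb Verb Adv Adv Verb.
Check: rule 1 satisfied; rule 2 satisfied; rule 3 satisfied.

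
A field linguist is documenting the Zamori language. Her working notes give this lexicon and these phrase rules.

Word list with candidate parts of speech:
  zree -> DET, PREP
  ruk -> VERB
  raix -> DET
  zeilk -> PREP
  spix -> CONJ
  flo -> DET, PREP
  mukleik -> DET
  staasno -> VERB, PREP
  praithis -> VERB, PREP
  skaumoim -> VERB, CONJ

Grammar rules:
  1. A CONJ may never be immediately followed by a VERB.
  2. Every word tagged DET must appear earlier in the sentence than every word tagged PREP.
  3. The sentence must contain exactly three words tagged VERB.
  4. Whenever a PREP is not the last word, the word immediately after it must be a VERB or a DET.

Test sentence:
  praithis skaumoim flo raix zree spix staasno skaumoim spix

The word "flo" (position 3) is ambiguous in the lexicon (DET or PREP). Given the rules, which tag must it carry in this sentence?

Candidates per position — 1:praithis {VERB,PREP}; 2:skaumoim {VERB,CONJ}; 3:flo {DET,PREP}; 4:raix {DET}; 5:zree {DET,PREP}; 6:spix {CONJ}; 7:staasno {VERB,PREP}; 8:skaumoim {VERB,CONJ}; 9:spix {CONJ}.
Word 1 cannot be PREP — rule 2 would then fail for every completion. It is VERB.
Word 3 cannot be PREP — rule 2 would then fail for every completion. It is DET.
Word 5 cannot be PREP — rule 4 would then fail for every completion. It is DET.
Word 7 cannot be VERB — rule 1 would then fail for every completion. It is PREP.
Word 8 cannot be CONJ — rule 3 would then fail for every completion. It is VERB.
Word 2 cannot be CONJ — rule 3 would then fail for every completion. It is VERB.
So the tagging must be: VERB VERB DET DET DET CONJ PREP VERB CONJ.
Checking: rule 1 holds; rule 2 holds; rule 3 holds; rule 4 holds.

DET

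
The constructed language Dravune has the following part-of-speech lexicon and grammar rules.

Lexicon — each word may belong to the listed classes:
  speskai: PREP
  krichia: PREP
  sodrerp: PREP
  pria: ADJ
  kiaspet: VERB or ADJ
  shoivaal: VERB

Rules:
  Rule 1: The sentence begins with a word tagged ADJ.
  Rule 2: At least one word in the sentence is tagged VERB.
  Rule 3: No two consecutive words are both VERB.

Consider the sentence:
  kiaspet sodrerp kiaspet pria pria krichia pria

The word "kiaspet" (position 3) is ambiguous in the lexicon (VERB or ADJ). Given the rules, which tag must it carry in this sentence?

VERB

Candidates per position — 1:kiaspet {VERB,ADJ}; 2:sodrerp {PREP}; 3:kiaspet {VERB,ADJ}; 4:pria {ADJ}; 5:pria {ADJ}; 6:krichia {PREP}; 7:pria {ADJ}.
Position 1: VERB is ruled out by rule 1; that leaves ADJ.
Position 3: ADJ is ruled out by rule 2; that leaves VERB.
The only consistent sequence is: ADJ PREP VERB ADJ ADJ PREP ADJ.
Check: rule 1 holds; rule 2 holds; rule 3 holds.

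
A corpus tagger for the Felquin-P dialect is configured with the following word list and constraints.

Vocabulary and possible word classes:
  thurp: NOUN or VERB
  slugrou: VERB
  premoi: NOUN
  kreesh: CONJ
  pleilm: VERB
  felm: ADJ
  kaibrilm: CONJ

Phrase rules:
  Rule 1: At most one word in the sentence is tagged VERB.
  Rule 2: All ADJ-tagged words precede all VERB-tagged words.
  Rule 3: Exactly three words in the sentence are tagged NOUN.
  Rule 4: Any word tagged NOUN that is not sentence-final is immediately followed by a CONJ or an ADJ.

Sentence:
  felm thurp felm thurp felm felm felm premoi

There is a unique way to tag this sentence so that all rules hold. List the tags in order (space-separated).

Candidates per position — 1:felm {ADJ}; 2:thurp {NOUN,VERB}; 3:felm {ADJ}; 4:thurp {NOUN,VERB}; 5:felm {ADJ}; 6:felm {ADJ}; 7:felm {ADJ}; 8:premoi {NOUN}.
Position 2: tagging it VERB would leave rule 2 unsatisfiable, so it must be NOUN.
Position 4: tagging it VERB would leave rule 2 unsatisfiable, so it must be NOUN.
The unique satisfying tagging is: ADJ NOUN ADJ NOUN ADJ ADJ ADJ NOUN.
Checking: rule 1 holds; rule 2 holds; rule 3 holds; rule 4 holds.

ADJ NOUN ADJ NOUN ADJ ADJ ADJ NOUN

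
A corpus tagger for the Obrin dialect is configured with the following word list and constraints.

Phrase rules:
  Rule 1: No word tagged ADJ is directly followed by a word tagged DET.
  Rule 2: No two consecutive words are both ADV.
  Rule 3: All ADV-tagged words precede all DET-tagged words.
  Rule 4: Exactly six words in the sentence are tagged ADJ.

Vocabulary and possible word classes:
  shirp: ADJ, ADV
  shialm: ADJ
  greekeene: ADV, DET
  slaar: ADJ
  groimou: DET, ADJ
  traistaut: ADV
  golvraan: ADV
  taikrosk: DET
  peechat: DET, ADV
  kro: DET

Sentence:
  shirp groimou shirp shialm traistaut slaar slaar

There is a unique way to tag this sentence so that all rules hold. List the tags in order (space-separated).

ADJ ADJ ADJ ADJ ADV ADJ ADJ

Candidates per position — 1:shirp {ADJ,ADV}; 2:groimou {DET,ADJ}; 3:shirp {ADJ,ADV}; 4:shialm {ADJ}; 5:traistaut {ADV}; 6:slaar {ADJ}; 7:slaar {ADJ}.
If word 1 were ADV, no tagging could satisfy rule 4; so word 1 is ADJ.
If word 2 were DET, no tagging could satisfy rule 1; so word 2 is ADJ.
If word 3 were ADV, no tagging could satisfy rule 4; so word 3 is ADJ.
So the tagging must be: ADJ ADJ ADJ ADJ ADV ADJ ADJ.
Checking: rule 1 ok; rule 2 ok; rule 3 ok; rule 4 ok.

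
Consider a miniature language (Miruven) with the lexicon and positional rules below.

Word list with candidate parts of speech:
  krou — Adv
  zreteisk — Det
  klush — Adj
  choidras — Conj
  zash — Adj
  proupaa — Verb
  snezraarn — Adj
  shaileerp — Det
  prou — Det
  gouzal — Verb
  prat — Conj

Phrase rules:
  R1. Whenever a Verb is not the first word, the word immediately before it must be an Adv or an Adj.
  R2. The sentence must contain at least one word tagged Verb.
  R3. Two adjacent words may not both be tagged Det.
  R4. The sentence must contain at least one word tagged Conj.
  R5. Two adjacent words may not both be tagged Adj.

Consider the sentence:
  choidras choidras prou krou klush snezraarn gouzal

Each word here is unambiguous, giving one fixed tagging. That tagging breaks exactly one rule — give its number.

Fixed tagging: Conj Conj Det Adv Adj Adj Verb.
Applying the rules: R1 pass, R2 pass, R3 pass, R4 pass, R5 fail.
Only rule 5 fails.

5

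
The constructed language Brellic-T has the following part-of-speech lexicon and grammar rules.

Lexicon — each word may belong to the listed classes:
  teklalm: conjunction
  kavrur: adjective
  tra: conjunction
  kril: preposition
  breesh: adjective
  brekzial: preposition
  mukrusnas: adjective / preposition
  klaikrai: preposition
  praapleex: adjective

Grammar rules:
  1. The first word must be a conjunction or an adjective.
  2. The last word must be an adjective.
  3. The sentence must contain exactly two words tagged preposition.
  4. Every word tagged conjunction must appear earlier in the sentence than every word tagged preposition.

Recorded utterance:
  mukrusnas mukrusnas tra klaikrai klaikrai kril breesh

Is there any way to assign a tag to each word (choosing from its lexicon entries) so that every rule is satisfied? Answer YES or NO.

NO

Candidates per position — 1:mukrusnas {adjective,preposition}; 2:mukrusnas {adjective,preposition}; 3:tra {conjunction}; 4:klaikrai {preposition}; 5:klaikrai {preposition}; 6:kril {preposition}; 7:breesh {adjective}.
Rule 3 cannot be satisfied by any choice of tags from the lexicon.
So there is no consistent tagging.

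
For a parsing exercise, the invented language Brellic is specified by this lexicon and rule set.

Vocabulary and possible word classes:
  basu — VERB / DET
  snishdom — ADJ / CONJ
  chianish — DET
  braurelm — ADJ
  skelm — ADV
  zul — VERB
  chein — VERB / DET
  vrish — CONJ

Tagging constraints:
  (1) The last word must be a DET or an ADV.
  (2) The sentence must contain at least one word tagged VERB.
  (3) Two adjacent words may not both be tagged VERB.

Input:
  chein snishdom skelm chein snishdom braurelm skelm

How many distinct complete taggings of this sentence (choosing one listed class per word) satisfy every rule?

12

Candidates per position — 1:chein {VERB,DET}; 2:snishdom {ADJ,CONJ}; 3:skelm {ADV}; 4:chein {VERB,DET}; 5:snishdom {ADJ,CONJ}; 6:braurelm {ADJ}; 7:skelm {ADV}.
There are 16 candidate sequences in total.
Checking each against the rules leaves 12 sequences.
Count = 12.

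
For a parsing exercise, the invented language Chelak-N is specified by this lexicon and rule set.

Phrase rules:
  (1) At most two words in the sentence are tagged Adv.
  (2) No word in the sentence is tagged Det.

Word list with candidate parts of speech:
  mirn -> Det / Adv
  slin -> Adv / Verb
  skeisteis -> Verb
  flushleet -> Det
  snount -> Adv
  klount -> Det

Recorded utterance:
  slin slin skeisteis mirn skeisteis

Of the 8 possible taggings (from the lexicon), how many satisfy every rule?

3

Candidates per position — 1:slin {Adv,Verb}; 2:slin {Adv,Verb}; 3:skeisteis {Verb}; 4:mirn {Det,Adv}; 5:skeisteis {Verb}.
There are 8 candidate sequences in total.
The sequences that satisfy every rule: Adv Verb Verb Adv Verb; Verb Adv Verb Adv Verb; Verb Verb Verb Adv Verb.
Count = 3.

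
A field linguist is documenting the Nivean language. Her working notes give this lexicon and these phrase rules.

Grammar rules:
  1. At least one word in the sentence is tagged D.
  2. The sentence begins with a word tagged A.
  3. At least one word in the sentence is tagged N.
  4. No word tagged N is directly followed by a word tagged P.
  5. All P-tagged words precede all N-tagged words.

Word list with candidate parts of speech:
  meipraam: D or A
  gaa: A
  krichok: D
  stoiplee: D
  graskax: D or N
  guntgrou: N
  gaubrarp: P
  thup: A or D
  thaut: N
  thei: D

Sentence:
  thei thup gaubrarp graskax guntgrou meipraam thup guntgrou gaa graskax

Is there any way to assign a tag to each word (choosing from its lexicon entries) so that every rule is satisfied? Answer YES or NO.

Candidates per position — 1:thei {D}; 2:thup {A,D}; 3:gaubrarp {P}; 4:graskax {D,N}; 5:guntgrou {N}; 6:meipraam {D,A}; 7:thup {A,D}; 8:guntgrou {N}; 9:gaa {A}; 10:graskax {D,N}.
Rule 2 cannot be satisfied by any choice of tags from the lexicon.
So there is no consistent tagging.

NO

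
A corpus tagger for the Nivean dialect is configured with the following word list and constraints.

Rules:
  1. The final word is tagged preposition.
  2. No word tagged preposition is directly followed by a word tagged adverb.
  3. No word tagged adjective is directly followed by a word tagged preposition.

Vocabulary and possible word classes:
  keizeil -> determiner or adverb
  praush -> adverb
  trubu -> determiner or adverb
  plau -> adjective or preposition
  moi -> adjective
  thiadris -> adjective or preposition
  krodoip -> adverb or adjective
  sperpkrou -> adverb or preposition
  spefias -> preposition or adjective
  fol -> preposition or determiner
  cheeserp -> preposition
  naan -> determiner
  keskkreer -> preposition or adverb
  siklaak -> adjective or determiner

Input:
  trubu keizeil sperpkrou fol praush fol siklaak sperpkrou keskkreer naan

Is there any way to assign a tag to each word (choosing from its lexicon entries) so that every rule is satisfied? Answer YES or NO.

Candidates per position — 1:trubu {determiner,adverb}; 2:keizeil {determiner,adverb}; 3:sperpkrou {adverb,preposition}; 4:fol {preposition,determiner}; 5:praush {adverb}; 6:fol {preposition,determiner}; 7:siklaak {adjective,determiner}; 8:sperpkrou {adverb,preposition}; 9:keskkreer {preposition,adverb}; 10:naan {determiner}.
Rule 1 cannot be satisfied by any choice of tags from the lexicon.
So there is no consistent tagging.

NO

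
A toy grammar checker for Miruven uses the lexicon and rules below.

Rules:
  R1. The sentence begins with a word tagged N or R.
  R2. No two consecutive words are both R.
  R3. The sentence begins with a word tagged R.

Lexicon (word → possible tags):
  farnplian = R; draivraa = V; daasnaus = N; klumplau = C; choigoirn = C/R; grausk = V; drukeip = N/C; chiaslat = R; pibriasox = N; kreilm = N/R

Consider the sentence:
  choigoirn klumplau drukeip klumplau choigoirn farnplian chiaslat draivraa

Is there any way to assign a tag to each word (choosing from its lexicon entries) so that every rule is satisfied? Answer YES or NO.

NO

Candidates per position — 1:choigoirn {C,R}; 2:klumplau {C}; 3:drukeip {N,C}; 4:klumplau {C}; 5:choigoirn {C,R}; 6:farnplian {R}; 7:chiaslat {R}; 8:draivraa {V}.
Rule 2 cannot be satisfied by any choice of tags from the lexicon.
So there is no consistent tagging.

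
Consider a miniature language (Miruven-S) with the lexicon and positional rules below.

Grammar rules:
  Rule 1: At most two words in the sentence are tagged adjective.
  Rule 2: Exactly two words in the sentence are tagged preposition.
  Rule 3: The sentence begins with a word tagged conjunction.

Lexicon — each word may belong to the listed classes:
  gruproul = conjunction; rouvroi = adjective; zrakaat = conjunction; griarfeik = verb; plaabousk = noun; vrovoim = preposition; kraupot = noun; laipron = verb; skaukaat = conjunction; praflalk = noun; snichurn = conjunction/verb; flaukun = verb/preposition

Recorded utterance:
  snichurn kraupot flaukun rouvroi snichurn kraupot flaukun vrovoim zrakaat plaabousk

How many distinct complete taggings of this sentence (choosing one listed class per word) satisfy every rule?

Candidates per position — 1:snichurn {conjunction,verb}; 2:kraupot {noun}; 3:flaukun {verb,preposition}; 4:rouvroi {adjective}; 5:snichurn {conjunction,verb}; 6:kraupot {noun}; 7:flaukun {verb,preposition}; 8:vrovoim {preposition}; 9:zrakaat {conjunction}; 10:plaabousk {noun}.
There are 16 candidate sequences in total.
The sequences that satisfy every rule: conjunction noun verb adjective conjunction noun preposition preposition conjunction noun; conjunction noun verb adjective verb noun preposition preposition conjunction noun; conjunction noun preposition adjective conjunction noun verb preposition conjunction noun; conjunction noun preposition adjective verb noun verb preposition conjunction noun.
Count = 4.

4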